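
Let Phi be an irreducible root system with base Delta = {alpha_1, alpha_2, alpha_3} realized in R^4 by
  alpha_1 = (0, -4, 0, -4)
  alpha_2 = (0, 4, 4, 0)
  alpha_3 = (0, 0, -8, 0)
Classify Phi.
Compute the Cartan integers a_ij = 2(alpha_i, alpha_j)/(alpha_j, alpha_j); the resulting 3x3 Cartan matrix is
[[2, -1, 0], [-1, 2, -1], [0, -2, 2]].
The roots have two lengths (squared-length ratio 2:1); the short ones are alpha_{1,2}. The associated Dynkin diagram is a chain of 3 nodes with a double edge at one end; the terminal node there is the unique long simple root (C_3), so the type is C_3 (the algebra sp(6)).

C3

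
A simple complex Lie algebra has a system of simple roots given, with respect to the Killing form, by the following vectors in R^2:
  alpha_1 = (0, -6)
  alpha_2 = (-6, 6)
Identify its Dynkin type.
B_2

Compute the Cartan integers a_ij = 2(alpha_i, alpha_j)/(alpha_j, alpha_j); the resulting 2x2 Cartan matrix is
[[2, -1], [-2, 2]].
The roots have two lengths (squared-length ratio 2:1); the short ones are alpha_{1}. The associated Dynkin diagram is a chain of 2 nodes with a double edge at one end; the terminal node there is the unique short simple root (B_2), so the type is B_2 (the algebra so(5)).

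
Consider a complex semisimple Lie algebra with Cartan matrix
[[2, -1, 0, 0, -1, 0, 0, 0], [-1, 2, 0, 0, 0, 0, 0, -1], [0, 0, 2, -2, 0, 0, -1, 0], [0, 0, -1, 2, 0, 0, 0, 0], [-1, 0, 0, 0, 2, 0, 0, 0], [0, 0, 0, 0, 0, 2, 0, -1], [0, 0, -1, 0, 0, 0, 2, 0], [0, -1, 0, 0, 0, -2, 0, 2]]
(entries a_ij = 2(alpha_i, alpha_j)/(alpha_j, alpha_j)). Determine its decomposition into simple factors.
type B_3 ⊕ type B_5

The diagram associated to this matrix has two connected components: the simple roots {alpha_3, alpha_4, alpha_7} form a chain of 3 nodes with a double edge at one end; the terminal node there is the unique short simple root (B_3), and {alpha_1, alpha_2, alpha_5, alpha_6, alpha_8} form a chain of 5 nodes with a double edge at one end; the terminal node there is the unique short simple root (B_5). A semisimple Lie algebra decomposes uniquely as the direct sum of simple ideals, one per connected component of its Dynkin diagram, so g ≅ B_3 ⊕ B_5 (dimension 21 + 55 = 76).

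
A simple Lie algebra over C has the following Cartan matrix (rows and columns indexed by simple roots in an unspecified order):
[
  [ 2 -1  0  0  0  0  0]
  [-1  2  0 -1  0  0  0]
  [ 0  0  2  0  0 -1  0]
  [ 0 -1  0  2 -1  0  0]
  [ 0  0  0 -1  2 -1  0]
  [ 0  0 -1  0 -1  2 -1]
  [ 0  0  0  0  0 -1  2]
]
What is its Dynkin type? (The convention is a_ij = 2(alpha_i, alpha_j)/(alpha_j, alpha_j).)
The matrix has rank 7 with 2's on the diagonal. Reading the off-diagonal entries as Dynkin edges (a single edge where a_ij = a_ji = -1; a double or triple edge where a_ij * a_ji = 2 or 3), the diagram is a chain of 5 nodes with a fork of two nodes at one end (D_7). One simple-root ordering that puts it in standard form is (alpha_1, alpha_2, alpha_4, alpha_5, alpha_6, alpha_7, alpha_3). So the algebra is type D_7, i.e. so(14).

D7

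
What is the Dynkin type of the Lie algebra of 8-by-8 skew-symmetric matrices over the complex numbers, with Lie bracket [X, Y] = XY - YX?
This is so(8) with 8 even, which has dimension 8(8-1)/2 = 28 and rank 8/2 = 4. In the classification of classical Lie algebras, the orthogonal algebra so(2n) in an even number of variables has type D_n; here n = 4, so the Dynkin diagram is a chain of 2 nodes with a fork of two nodes at one end (D_4). Hence the type is D_4.

type D_4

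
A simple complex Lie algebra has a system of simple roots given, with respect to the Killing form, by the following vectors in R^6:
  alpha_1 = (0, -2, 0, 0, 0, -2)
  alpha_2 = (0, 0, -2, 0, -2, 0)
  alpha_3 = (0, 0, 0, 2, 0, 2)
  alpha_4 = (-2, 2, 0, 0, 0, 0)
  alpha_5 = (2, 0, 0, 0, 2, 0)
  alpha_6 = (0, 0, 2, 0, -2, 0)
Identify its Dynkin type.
D_6 (so(12))

Compute the Cartan integers a_ij = 2(alpha_i, alpha_j)/(alpha_j, alpha_j); the resulting 6x6 Cartan matrix is
[[2, 0, -1, -1, 0, 0], [0, 2, 0, 0, -1, 0], [-1, 0, 2, 0, 0, 0], [-1, 0, 0, 2, -1, 0], [0, -1, 0, -1, 2, -1], [0, 0, 0, 0, -1, 2]].
All simple roots have the same length, so the diagram is simply laced. The associated Dynkin diagram is a chain of 4 nodes with a fork of two nodes at one end (D_6), so the type is D_6 (the algebra so(12)).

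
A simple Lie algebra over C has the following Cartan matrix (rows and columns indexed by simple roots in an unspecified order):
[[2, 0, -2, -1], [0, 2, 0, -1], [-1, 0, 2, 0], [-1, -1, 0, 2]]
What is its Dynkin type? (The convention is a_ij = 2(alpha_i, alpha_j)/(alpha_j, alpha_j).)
The matrix has rank 4 with 2's on the diagonal. Reading the off-diagonal entries as Dynkin edges (a single edge where a_ij = a_ji = -1; a double or triple edge where a_ij * a_ji = 2 or 3), the diagram is a chain of 4 nodes with a double edge at one end; the terminal node there is the unique short simple root (B_4). One simple-root ordering that puts it in standard form is (alpha_2, alpha_4, alpha_1, alpha_3). So the algebra is type B_4, i.e. so(9).

type B_4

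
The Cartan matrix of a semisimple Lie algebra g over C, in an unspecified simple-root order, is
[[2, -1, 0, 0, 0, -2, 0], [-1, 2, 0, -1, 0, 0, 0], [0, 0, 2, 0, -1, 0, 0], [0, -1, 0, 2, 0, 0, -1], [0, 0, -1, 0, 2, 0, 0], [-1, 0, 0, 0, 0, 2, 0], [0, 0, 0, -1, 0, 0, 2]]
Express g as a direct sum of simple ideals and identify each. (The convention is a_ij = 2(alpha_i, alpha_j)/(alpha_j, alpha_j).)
A2 ⊕ B5

The diagram associated to this matrix has two connected components: the simple roots {alpha_3, alpha_5} form a chain of 2 nodes with single edges (A_2), and {alpha_1, alpha_2, alpha_4, alpha_6, alpha_7} form a chain of 5 nodes with a double edge at one end; the terminal node there is the unique short simple root (B_5). A semisimple Lie algebra decomposes uniquely as the direct sum of simple ideals, one per connected component of its Dynkin diagram, so g ≅ A_2 ⊕ B_5 (dimension 8 + 55 = 63).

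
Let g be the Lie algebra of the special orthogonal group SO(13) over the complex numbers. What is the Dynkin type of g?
B_6 (so(13))

This is so(13) with 13 odd, which has dimension 13(13-1)/2 = 78 and rank (13-1)/2 = 6. In the classification of classical Lie algebras, the orthogonal algebra so(2n+1) in an odd number of variables has type B_n; here n = 6, so the Dynkin diagram is a chain of 6 nodes with a double edge at one end; the terminal node there is the unique short simple root (B_6). Hence the type is B_6.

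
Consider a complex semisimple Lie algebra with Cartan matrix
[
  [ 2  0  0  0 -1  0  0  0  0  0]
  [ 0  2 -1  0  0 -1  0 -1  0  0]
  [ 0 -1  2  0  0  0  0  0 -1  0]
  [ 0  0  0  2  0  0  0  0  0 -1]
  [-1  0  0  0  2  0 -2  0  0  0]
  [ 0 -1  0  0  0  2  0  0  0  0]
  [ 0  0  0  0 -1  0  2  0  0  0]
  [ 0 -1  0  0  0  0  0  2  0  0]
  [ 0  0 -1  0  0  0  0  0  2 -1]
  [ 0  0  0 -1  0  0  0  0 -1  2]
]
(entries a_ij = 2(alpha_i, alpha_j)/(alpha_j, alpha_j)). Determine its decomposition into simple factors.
The diagram associated to this matrix has two connected components: the simple roots {alpha_1, alpha_5, alpha_7} form a chain of 3 nodes with a double edge at one end; the terminal node there is the unique short simple root (B_3), and {alpha_2, alpha_3, alpha_4, alpha_6, alpha_8, alpha_9, alpha_10} form a chain of 5 nodes with a fork of two nodes at one end (D_7). A semisimple Lie algebra decomposes uniquely as the direct sum of simple ideals, one per connected component of its Dynkin diagram, so g ≅ B_3 ⊕ D_7 (dimension 21 + 91 = 112).

B_3 (so(7)) + D_7 (so(14))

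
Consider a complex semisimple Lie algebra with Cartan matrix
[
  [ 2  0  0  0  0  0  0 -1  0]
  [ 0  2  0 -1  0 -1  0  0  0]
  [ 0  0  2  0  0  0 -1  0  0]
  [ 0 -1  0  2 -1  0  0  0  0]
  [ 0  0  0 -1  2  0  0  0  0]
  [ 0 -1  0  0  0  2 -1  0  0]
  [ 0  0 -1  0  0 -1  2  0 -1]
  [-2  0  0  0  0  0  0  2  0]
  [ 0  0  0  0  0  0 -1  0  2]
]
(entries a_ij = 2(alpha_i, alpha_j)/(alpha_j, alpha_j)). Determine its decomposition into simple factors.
B_2 + D_7

The diagram associated to this matrix has two connected components: the simple roots {alpha_1, alpha_8} form a chain of 2 nodes with a double edge at one end; the terminal node there is the unique short simple root (B_2), and {alpha_2, alpha_3, alpha_4, alpha_5, alpha_6, alpha_7, alpha_9} form a chain of 5 nodes with a fork of two nodes at one end (D_7). A semisimple Lie algebra decomposes uniquely as the direct sum of simple ideals, one per connected component of its Dynkin diagram, so g ≅ B_2 ⊕ D_7 (dimension 10 + 91 = 101).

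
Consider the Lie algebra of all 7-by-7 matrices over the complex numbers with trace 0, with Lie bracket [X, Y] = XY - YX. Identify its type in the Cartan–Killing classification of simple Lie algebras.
type A_6

This is sl(7), which has dimension 7^2 - 1 = 48 and rank 7 - 1 = 6 (a Cartan subalgebra is the diagonal traceless matrices). In the classification of classical Lie algebras, the special linear algebra sl(n+1) has type A_n; here n = 6, so the Dynkin diagram is a chain of 6 nodes with single edges (A_6). Hence the type is A_6.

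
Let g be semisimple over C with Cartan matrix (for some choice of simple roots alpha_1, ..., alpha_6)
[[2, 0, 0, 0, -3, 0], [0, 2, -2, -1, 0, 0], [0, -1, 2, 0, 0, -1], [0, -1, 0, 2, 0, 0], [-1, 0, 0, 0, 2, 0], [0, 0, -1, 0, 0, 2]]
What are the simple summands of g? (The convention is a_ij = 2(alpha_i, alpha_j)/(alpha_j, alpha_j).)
The diagram associated to this matrix has two connected components: the simple roots {alpha_2, alpha_3, alpha_4, alpha_6} form a chain of 4 nodes with a double edge between the middle two (F_4), and {alpha_1, alpha_5} form two nodes joined by a triple edge (G_2). A semisimple Lie algebra decomposes uniquely as the direct sum of simple ideals, one per connected component of its Dynkin diagram, so g ≅ F_4 ⊕ G_2 (dimension 52 + 14 = 66).

F_4 + G_2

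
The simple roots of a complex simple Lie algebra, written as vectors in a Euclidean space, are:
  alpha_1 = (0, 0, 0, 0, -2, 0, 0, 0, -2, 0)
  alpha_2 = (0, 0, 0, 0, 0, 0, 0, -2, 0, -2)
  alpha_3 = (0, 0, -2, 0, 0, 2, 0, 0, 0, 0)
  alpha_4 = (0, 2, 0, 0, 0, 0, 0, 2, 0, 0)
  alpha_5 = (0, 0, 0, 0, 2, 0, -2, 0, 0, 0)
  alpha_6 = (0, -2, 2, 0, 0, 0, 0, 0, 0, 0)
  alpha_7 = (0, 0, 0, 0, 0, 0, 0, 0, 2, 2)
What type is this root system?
A7

Compute the Cartan integers a_ij = 2(alpha_i, alpha_j)/(alpha_j, alpha_j); the resulting 7x7 Cartan matrix is
[[2, 0, 0, 0, -1, 0, -1], [0, 2, 0, -1, 0, 0, -1], [0, 0, 2, 0, 0, -1, 0], [0, -1, 0, 2, 0, -1, 0], [-1, 0, 0, 0, 2, 0, 0], [0, 0, -1, -1, 0, 2, 0], [-1, -1, 0, 0, 0, 0, 2]].
All simple roots have the same length, so the diagram is simply laced. The associated Dynkin diagram is a chain of 7 nodes with single edges (A_7), so the type is A_7 (the algebra sl(8)).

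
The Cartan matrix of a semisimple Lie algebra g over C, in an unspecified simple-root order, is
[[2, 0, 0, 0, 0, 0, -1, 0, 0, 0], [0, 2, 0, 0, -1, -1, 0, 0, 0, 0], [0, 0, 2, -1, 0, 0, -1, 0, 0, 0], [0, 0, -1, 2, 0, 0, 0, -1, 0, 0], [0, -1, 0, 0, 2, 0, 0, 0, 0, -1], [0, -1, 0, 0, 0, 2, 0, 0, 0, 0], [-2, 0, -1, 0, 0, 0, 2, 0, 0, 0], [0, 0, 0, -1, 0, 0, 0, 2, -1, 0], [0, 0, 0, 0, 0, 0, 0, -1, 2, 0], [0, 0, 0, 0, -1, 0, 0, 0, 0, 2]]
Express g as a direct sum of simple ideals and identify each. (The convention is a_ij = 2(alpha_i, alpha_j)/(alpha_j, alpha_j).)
The diagram associated to this matrix has two connected components: the simple roots {alpha_2, alpha_5, alpha_6, alpha_10} form a chain of 4 nodes with single edges (A_4), and {alpha_1, alpha_3, alpha_4, alpha_7, alpha_8, alpha_9} form a chain of 6 nodes with a double edge at one end; the terminal node there is the unique short simple root (B_6). A semisimple Lie algebra decomposes uniquely as the direct sum of simple ideals, one per connected component of its Dynkin diagram, so g ≅ A_4 ⊕ B_6 (dimension 24 + 78 = 102).

A_4 ⊕ B_6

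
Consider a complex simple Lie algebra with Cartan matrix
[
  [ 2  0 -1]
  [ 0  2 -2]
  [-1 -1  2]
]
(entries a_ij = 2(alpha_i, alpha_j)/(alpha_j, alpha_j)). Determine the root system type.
The matrix has rank 3 with 2's on the diagonal. Reading the off-diagonal entries as Dynkin edges (a single edge where a_ij = a_ji = -1; a double or triple edge where a_ij * a_ji = 2 or 3), the diagram is a chain of 3 nodes with a double edge at one end; the terminal node there is the unique long simple root (C_3). One simple-root ordering that puts it in standard form is (alpha_1, alpha_3, alpha_2). So the algebra is type C_3, i.e. sp(6).

C3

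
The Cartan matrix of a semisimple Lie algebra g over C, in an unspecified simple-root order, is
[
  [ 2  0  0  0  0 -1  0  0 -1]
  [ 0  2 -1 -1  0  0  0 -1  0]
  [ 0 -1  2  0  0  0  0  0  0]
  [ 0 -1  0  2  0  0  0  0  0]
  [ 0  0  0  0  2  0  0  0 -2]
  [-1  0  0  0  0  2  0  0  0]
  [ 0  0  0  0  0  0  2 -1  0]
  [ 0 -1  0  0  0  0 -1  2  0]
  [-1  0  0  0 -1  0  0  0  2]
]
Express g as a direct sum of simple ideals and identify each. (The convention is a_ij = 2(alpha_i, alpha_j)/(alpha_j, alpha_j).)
C_4 ⊕ D_5

The diagram associated to this matrix has two connected components: the simple roots {alpha_1, alpha_5, alpha_6, alpha_9} form a chain of 4 nodes with a double edge at one end; the terminal node there is the unique long simple root (C_4), and {alpha_2, alpha_3, alpha_4, alpha_7, alpha_8} form a chain of 3 nodes with a fork of two nodes at one end (D_5). A semisimple Lie algebra decomposes uniquely as the direct sum of simple ideals, one per connected component of its Dynkin diagram, so g ≅ C_4 ⊕ D_5 (dimension 36 + 45 = 81).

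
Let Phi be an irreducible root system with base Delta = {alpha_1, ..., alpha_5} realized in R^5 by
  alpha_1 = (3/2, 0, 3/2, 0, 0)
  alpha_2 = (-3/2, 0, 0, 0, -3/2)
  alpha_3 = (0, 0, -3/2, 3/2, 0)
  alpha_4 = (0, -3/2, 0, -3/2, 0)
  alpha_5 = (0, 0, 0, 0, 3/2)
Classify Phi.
Compute the Cartan integers a_ij = 2(alpha_i, alpha_j)/(alpha_j, alpha_j); the resulting 5x5 Cartan matrix is
[[2, -1, -1, 0, 0], [-1, 2, 0, 0, -2], [-1, 0, 2, -1, 0], [0, 0, -1, 2, 0], [0, -1, 0, 0, 2]].
The roots have two lengths (squared-length ratio 2:1); the short ones are alpha_{5}. The associated Dynkin diagram is a chain of 5 nodes with a double edge at one end; the terminal node there is the unique short simple root (B_5), so the type is B_5 (the algebra so(11)).

B5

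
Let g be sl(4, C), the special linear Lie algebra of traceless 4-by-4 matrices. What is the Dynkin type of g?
A_3

This is sl(4), which has dimension 4^2 - 1 = 15 and rank 4 - 1 = 3 (a Cartan subalgebra is the diagonal traceless matrices). In the classification of classical Lie algebras, the special linear algebra sl(n+1) has type A_n; here n = 3, so the Dynkin diagram is a chain of 3 nodes with single edges (A_3). Hence the type is A_3.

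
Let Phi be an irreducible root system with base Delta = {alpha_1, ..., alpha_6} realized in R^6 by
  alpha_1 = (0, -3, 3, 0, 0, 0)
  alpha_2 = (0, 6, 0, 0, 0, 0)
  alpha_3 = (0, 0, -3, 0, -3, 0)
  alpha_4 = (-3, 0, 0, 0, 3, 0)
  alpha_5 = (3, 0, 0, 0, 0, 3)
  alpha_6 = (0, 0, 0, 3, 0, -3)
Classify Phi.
C_6

Compute the Cartan integers a_ij = 2(alpha_i, alpha_j)/(alpha_j, alpha_j); the resulting 6x6 Cartan matrix is
[[2, -1, -1, 0, 0, 0], [-2, 2, 0, 0, 0, 0], [-1, 0, 2, -1, 0, 0], [0, 0, -1, 2, -1, 0], [0, 0, 0, -1, 2, -1], [0, 0, 0, 0, -1, 2]].
The roots have two lengths (squared-length ratio 2:1); the short ones are alpha_{1,3,4,5,6}. The associated Dynkin diagram is a chain of 6 nodes with a double edge at one end; the terminal node there is the unique long simple root (C_6), so the type is C_6 (the algebra sp(12)).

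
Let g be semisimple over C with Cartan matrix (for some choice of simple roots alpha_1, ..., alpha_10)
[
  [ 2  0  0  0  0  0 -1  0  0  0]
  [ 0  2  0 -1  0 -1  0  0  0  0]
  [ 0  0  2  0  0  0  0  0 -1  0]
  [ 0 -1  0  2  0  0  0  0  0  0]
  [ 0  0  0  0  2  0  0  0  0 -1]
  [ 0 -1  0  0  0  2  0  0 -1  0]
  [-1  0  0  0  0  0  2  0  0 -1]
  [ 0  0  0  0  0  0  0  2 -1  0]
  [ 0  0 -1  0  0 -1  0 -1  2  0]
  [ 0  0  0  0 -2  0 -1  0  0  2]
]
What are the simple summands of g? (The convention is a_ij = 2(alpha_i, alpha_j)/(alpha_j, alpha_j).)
B4 + D6

The diagram associated to this matrix has two connected components: the simple roots {alpha_1, alpha_5, alpha_7, alpha_10} form a chain of 4 nodes with a double edge at one end; the terminal node there is the unique short simple root (B_4), and {alpha_2, alpha_3, alpha_4, alpha_6, alpha_8, alpha_9} form a chain of 4 nodes with a fork of two nodes at one end (D_6). A semisimple Lie algebra decomposes uniquely as the direct sum of simple ideals, one per connected component of its Dynkin diagram, so g ≅ B_4 ⊕ D_6 (dimension 36 + 66 = 102).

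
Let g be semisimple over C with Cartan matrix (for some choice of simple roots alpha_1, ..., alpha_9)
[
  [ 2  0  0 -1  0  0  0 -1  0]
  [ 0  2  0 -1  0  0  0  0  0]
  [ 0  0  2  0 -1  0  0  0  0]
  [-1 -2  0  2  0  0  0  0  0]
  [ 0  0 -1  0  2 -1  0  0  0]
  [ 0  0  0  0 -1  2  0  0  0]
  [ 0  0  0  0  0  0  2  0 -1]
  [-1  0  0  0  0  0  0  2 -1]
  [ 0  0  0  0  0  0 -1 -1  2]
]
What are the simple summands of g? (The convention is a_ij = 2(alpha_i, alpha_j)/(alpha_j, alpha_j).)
The diagram associated to this matrix has two connected components: the simple roots {alpha_3, alpha_5, alpha_6} form a chain of 3 nodes with single edges (A_3), and {alpha_1, alpha_2, alpha_4, alpha_7, alpha_8, alpha_9} form a chain of 6 nodes with a double edge at one end; the terminal node there is the unique short simple root (B_6). A semisimple Lie algebra decomposes uniquely as the direct sum of simple ideals, one per connected component of its Dynkin diagram, so g ≅ A_3 ⊕ B_6 (dimension 15 + 78 = 93).

A_3 (sl(4)) ⊕ B_6 (so(13))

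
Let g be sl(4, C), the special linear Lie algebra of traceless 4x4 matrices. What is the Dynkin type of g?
This is sl(4), which has dimension 4^2 - 1 = 15 and rank 4 - 1 = 3 (a Cartan subalgebra is the diagonal traceless matrices). In the classification of classical Lie algebras, the special linear algebra sl(n+1) has type A_n; here n = 3, so the Dynkin diagram is a chain of 3 nodes with single edges (A_3). Hence the type is A_3.

A3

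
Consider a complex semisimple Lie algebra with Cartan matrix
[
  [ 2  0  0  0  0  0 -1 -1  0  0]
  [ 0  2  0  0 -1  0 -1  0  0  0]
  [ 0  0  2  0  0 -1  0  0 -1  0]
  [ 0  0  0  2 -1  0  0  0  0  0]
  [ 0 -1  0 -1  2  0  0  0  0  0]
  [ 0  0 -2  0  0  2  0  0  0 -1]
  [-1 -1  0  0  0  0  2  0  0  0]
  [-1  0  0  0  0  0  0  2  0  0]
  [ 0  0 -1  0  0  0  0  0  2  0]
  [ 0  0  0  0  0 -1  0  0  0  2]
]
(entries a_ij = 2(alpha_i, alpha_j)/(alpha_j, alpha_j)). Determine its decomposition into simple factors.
type A_6 ⊕ type F_4

The diagram associated to this matrix has two connected components: the simple roots {alpha_1, alpha_2, alpha_4, alpha_5, alpha_7, alpha_8} form a chain of 6 nodes with single edges (A_6), and {alpha_3, alpha_6, alpha_9, alpha_10} form a chain of 4 nodes with a double edge between the middle two (F_4). A semisimple Lie algebra decomposes uniquely as the direct sum of simple ideals, one per connected component of its Dynkin diagram, so g ≅ A_6 ⊕ F_4 (dimension 48 + 52 = 100).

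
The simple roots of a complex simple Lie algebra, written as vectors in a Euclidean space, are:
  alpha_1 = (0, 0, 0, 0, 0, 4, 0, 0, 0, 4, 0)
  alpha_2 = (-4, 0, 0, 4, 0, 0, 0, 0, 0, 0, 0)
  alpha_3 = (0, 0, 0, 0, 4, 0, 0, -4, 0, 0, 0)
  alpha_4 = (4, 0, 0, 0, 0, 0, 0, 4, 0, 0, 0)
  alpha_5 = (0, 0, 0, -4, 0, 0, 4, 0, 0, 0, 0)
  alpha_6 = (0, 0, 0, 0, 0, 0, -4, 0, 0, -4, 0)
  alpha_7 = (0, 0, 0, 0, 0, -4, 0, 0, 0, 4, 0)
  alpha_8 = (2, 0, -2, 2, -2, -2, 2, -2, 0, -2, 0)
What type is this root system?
Compute the Cartan integers a_ij = 2(alpha_i, alpha_j)/(alpha_j, alpha_j); the resulting 8x8 Cartan matrix is
[[2, 0, 0, 0, 0, -1, 0, -1], [0, 2, 0, -1, -1, 0, 0, 0], [0, 0, 2, -1, 0, 0, 0, 0], [0, -1, -1, 2, 0, 0, 0, 0], [0, -1, 0, 0, 2, -1, 0, 0], [-1, 0, 0, 0, -1, 2, -1, 0], [0, 0, 0, 0, 0, -1, 2, 0], [-1, 0, 0, 0, 0, 0, 0, 2]].
All simple roots have the same length, so the diagram is simply laced. The associated Dynkin diagram is a chain of 7 nodes with one extra node attached to the third node from one end (E_8), so the type is E_8.

E_8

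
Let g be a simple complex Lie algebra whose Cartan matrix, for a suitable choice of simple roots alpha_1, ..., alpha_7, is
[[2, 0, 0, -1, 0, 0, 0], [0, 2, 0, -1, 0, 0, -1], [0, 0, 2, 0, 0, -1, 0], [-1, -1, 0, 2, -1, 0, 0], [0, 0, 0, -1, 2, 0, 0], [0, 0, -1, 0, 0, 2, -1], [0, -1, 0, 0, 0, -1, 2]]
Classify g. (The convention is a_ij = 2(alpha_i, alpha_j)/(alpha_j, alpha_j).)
The matrix has rank 7 with 2's on the diagonal. Reading the off-diagonal entries as Dynkin edges (a single edge where a_ij = a_ji = -1; a double or triple edge where a_ij * a_ji = 2 or 3), the diagram is a chain of 5 nodes with a fork of two nodes at one end (D_7). One simple-root ordering that puts it in standard form is (alpha_3, alpha_6, alpha_7, alpha_2, alpha_4, alpha_1, alpha_5). So the algebra is type D_7, i.e. so(14).

D_7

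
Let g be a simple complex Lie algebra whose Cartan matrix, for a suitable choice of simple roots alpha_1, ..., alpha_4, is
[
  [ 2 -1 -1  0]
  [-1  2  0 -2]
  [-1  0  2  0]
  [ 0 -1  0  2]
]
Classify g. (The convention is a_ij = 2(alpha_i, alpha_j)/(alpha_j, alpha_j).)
type B_4

The matrix has rank 4 with 2's on the diagonal. Reading the off-diagonal entries as Dynkin edges (a single edge where a_ij = a_ji = -1; a double or triple edge where a_ij * a_ji = 2 or 3), the diagram is a chain of 4 nodes with a double edge at one end; the terminal node there is the unique short simple root (B_4). One simple-root ordering that puts it in standard form is (alpha_3, alpha_1, alpha_2, alpha_4). So the algebra is type B_4, i.e. so(9).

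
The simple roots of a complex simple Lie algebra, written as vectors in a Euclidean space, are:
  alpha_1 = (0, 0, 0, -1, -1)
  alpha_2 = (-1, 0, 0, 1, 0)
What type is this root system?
Compute the Cartan integers a_ij = 2(alpha_i, alpha_j)/(alpha_j, alpha_j); the resulting 2x2 Cartan matrix is
[[2, -1], [-1, 2]].
All simple roots have the same length, so the diagram is simply laced. The associated Dynkin diagram is a chain of 2 nodes with single edges (A_2), so the type is A_2 (the algebra sl(3)).

A2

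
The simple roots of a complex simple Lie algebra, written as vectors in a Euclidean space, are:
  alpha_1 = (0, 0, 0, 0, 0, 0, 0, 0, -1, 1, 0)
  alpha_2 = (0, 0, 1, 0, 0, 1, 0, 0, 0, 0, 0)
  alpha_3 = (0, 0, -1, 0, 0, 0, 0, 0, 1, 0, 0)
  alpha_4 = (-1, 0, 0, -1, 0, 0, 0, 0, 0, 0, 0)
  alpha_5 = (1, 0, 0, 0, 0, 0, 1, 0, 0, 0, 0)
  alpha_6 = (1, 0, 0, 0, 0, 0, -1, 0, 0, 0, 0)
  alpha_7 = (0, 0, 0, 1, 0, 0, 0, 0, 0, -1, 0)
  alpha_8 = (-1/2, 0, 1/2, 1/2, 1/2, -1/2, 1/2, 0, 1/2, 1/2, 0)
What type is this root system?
Compute the Cartan integers a_ij = 2(alpha_i, alpha_j)/(alpha_j, alpha_j); the resulting 8x8 Cartan matrix is
[[2, 0, -1, 0, 0, 0, -1, 0], [0, 2, -1, 0, 0, 0, 0, 0], [-1, -1, 2, 0, 0, 0, 0, 0], [0, 0, 0, 2, -1, -1, -1, 0], [0, 0, 0, -1, 2, 0, 0, 0], [0, 0, 0, -1, 0, 2, 0, -1], [-1, 0, 0, -1, 0, 0, 2, 0], [0, 0, 0, 0, 0, -1, 0, 2]].
All simple roots have the same length, so the diagram is simply laced. The associated Dynkin diagram is a chain of 7 nodes with one extra node attached to the third node from one end (E_8), so the type is E_8.

E_8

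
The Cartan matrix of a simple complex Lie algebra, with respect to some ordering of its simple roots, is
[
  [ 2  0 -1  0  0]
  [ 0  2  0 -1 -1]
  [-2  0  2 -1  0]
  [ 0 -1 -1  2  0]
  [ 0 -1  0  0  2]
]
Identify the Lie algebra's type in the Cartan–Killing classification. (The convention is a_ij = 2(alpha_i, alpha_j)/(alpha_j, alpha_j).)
type B_5

The matrix has rank 5 with 2's on the diagonal. Reading the off-diagonal entries as Dynkin edges (a single edge where a_ij = a_ji = -1; a double or triple edge where a_ij * a_ji = 2 or 3), the diagram is a chain of 5 nodes with a double edge at one end; the terminal node there is the unique short simple root (B_5). One simple-root ordering that puts it in standard form is (alpha_5, alpha_2, alpha_4, alpha_3, alpha_1). So the algebra is type B_5, i.e. so(11).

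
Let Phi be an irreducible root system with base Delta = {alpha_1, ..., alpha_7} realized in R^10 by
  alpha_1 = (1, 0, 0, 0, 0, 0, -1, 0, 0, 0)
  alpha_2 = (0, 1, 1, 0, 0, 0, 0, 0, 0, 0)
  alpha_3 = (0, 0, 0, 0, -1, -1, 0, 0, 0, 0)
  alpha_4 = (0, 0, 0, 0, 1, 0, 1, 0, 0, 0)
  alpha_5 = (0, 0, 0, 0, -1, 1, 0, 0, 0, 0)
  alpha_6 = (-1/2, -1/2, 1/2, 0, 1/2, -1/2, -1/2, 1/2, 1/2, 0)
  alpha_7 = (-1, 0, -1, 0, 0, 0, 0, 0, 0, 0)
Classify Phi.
E7

Compute the Cartan integers a_ij = 2(alpha_i, alpha_j)/(alpha_j, alpha_j); the resulting 7x7 Cartan matrix is
[[2, 0, 0, -1, 0, 0, -1], [0, 2, 0, 0, 0, 0, -1], [0, 0, 2, -1, 0, 0, 0], [-1, 0, -1, 2, -1, 0, 0], [0, 0, 0, -1, 2, -1, 0], [0, 0, 0, 0, -1, 2, 0], [-1, -1, 0, 0, 0, 0, 2]].
All simple roots have the same length, so the diagram is simply laced. The associated Dynkin diagram is a chain of 6 nodes with one extra node attached to the third node from one end (E_7), so the type is E_7.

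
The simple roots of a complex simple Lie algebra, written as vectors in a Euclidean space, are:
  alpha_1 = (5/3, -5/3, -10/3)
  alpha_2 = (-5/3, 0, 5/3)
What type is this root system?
Compute the Cartan integers a_ij = 2(alpha_i, alpha_j)/(alpha_j, alpha_j); the resulting 2x2 Cartan matrix is
[[2, -3], [-1, 2]].
The roots have two lengths (squared-length ratio 3:1); the short ones are alpha_{2}. The associated Dynkin diagram is two nodes joined by a triple edge (G_2), so the type is G_2.

G2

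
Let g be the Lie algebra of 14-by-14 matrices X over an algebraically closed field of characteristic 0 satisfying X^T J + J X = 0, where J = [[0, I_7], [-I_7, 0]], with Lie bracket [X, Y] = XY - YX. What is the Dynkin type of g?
C7

This is sp(14), which has dimension 14(14+1)/2 = 105 and rank 14/2 = 7. In the classification of classical Lie algebras, the symplectic algebra sp(2n) has type C_n; here n = 7, so the Dynkin diagram is a chain of 7 nodes with a double edge at one end; the terminal node there is the unique long simple root (C_7). Hence the type is C_7.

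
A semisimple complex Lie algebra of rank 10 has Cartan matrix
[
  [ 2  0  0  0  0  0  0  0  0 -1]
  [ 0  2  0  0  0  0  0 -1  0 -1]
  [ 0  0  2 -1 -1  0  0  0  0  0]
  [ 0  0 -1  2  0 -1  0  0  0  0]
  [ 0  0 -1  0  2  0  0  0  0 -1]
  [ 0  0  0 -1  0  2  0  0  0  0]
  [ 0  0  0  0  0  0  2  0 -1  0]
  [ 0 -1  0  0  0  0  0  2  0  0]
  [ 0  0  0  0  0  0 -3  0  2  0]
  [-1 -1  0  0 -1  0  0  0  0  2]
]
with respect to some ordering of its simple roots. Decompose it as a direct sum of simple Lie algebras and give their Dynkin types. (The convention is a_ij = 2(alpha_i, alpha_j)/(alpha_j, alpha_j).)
The diagram associated to this matrix has two connected components: the simple roots {alpha_1, alpha_2, alpha_3, alpha_4, alpha_5, alpha_6, alpha_8, alpha_10} form a chain of 7 nodes with one extra node attached to the third node from one end (E_8), and {alpha_7, alpha_9} form two nodes joined by a triple edge (G_2). A semisimple Lie algebra decomposes uniquely as the direct sum of simple ideals, one per connected component of its Dynkin diagram, so g ≅ E_8 ⊕ G_2 (dimension 248 + 14 = 262).

type E_8 + type G_2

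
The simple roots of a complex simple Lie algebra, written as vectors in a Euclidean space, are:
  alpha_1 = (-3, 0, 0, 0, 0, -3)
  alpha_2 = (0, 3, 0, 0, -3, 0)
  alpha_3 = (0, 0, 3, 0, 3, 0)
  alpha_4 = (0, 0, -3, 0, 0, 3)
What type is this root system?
Compute the Cartan integers a_ij = 2(alpha_i, alpha_j)/(alpha_j, alpha_j); the resulting 4x4 Cartan matrix is
[[2, 0, 0, -1], [0, 2, -1, 0], [0, -1, 2, -1], [-1, 0, -1, 2]].
All simple roots have the same length, so the diagram is simply laced. The associated Dynkin diagram is a chain of 4 nodes with single edges (A_4), so the type is A_4 (the algebra sl(5)).

A_4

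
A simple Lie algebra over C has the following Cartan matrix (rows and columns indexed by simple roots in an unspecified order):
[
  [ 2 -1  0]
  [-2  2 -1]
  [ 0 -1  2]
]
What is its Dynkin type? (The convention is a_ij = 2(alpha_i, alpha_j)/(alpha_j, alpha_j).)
The matrix has rank 3 with 2's on the diagonal. Reading the off-diagonal entries as Dynkin edges (a single edge where a_ij = a_ji = -1; a double or triple edge where a_ij * a_ji = 2 or 3), the diagram is a chain of 3 nodes with a double edge at one end; the terminal node there is the unique short simple root (B_3). One simple-root ordering that puts it in standard form is (alpha_3, alpha_2, alpha_1). So the algebra is type B_3, i.e. so(7).

B_3 (so(7))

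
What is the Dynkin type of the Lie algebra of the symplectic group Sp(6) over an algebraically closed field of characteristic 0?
This is sp(6), which has dimension 6(6+1)/2 = 21 and rank 6/2 = 3. In the classification of classical Lie algebras, the symplectic algebra sp(2n) has type C_n; here n = 3, so the Dynkin diagram is a chain of 3 nodes with a double edge at one end; the terminal node there is the unique long simple root (C_3). Hence the type is C_3.

C_3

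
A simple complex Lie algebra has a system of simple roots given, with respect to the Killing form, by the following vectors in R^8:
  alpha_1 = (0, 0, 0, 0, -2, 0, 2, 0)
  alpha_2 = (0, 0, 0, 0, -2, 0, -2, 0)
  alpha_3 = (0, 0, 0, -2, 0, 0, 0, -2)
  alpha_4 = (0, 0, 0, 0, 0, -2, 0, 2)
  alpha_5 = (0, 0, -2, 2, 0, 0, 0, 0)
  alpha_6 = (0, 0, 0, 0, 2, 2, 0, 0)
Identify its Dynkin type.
D_6 (so(12))

Compute the Cartan integers a_ij = 2(alpha_i, alpha_j)/(alpha_j, alpha_j); the resulting 6x6 Cartan matrix is
[[2, 0, 0, 0, 0, -1], [0, 2, 0, 0, 0, -1], [0, 0, 2, -1, -1, 0], [0, 0, -1, 2, 0, -1], [0, 0, -1, 0, 2, 0], [-1, -1, 0, -1, 0, 2]].
All simple roots have the same length, so the diagram is simply laced. The associated Dynkin diagram is a chain of 4 nodes with a fork of two nodes at one end (D_6), so the type is D_6 (the algebra so(12)).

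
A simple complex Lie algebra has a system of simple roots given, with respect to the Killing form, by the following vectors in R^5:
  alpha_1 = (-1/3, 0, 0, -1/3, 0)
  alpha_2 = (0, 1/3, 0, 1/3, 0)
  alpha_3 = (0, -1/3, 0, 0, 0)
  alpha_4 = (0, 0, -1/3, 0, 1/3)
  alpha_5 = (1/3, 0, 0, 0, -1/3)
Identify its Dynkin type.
B_5

Compute the Cartan integers a_ij = 2(alpha_i, alpha_j)/(alpha_j, alpha_j); the resulting 5x5 Cartan matrix is
[[2, -1, 0, 0, -1], [-1, 2, -2, 0, 0], [0, -1, 2, 0, 0], [0, 0, 0, 2, -1], [-1, 0, 0, -1, 2]].
The roots have two lengths (squared-length ratio 2:1); the short ones are alpha_{3}. The associated Dynkin diagram is a chain of 5 nodes with a double edge at one end; the terminal node there is the unique short simple root (B_5), so the type is B_5 (the algebra so(11)).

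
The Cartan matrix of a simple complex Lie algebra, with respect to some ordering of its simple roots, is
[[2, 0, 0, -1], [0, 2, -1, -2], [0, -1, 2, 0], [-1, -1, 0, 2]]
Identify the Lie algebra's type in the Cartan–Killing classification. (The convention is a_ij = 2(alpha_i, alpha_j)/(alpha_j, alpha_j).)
type F_4

The matrix has rank 4 with 2's on the diagonal. Reading the off-diagonal entries as Dynkin edges (a single edge where a_ij = a_ji = -1; a double or triple edge where a_ij * a_ji = 2 or 3), the diagram is a chain of 4 nodes with a double edge between the middle two (F_4). One simple-root ordering that puts it in standard form is (alpha_3, alpha_2, alpha_4, alpha_1). So the algebra is type F_4.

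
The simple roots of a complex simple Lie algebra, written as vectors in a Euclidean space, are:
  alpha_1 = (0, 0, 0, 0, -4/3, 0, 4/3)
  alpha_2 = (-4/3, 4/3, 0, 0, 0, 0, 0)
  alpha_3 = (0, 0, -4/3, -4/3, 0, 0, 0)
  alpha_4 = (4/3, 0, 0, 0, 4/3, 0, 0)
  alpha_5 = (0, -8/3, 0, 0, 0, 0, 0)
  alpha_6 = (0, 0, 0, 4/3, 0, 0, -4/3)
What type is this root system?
Compute the Cartan integers a_ij = 2(alpha_i, alpha_j)/(alpha_j, alpha_j); the resulting 6x6 Cartan matrix is
[[2, 0, 0, -1, 0, -1], [0, 2, 0, -1, -1, 0], [0, 0, 2, 0, 0, -1], [-1, -1, 0, 2, 0, 0], [0, -2, 0, 0, 2, 0], [-1, 0, -1, 0, 0, 2]].
The roots have two lengths (squared-length ratio 2:1); the short ones are alpha_{1,2,3,4,6}. The associated Dynkin diagram is a chain of 6 nodes with a double edge at one end; the terminal node there is the unique long simple root (C_6), so the type is C_6 (the algebra sp(12)).

C_6 (sp(12))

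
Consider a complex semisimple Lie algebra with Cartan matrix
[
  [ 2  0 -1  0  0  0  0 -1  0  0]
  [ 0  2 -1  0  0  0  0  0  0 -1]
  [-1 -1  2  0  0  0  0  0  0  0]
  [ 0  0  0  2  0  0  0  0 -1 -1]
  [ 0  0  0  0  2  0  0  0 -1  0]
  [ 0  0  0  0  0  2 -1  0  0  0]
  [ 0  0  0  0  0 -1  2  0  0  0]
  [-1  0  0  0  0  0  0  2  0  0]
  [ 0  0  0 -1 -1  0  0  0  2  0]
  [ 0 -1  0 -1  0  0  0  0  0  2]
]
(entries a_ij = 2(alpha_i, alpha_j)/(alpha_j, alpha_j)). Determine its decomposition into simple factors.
The diagram associated to this matrix has two connected components: the simple roots {alpha_6, alpha_7} form a chain of 2 nodes with single edges (A_2), and {alpha_1, alpha_2, alpha_3, alpha_4, alpha_5, alpha_8, alpha_9, alpha_10} form a chain of 8 nodes with single edges (A_8). A semisimple Lie algebra decomposes uniquely as the direct sum of simple ideals, one per connected component of its Dynkin diagram, so g ≅ A_2 ⊕ A_8 (dimension 8 + 80 = 88).

A_2 + A_8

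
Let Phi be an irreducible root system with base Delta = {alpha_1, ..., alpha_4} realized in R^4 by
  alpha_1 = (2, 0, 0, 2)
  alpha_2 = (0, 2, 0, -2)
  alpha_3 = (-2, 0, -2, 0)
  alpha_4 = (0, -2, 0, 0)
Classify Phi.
Compute the Cartan integers a_ij = 2(alpha_i, alpha_j)/(alpha_j, alpha_j); the resulting 4x4 Cartan matrix is
[[2, -1, -1, 0], [-1, 2, 0, -2], [-1, 0, 2, 0], [0, -1, 0, 2]].
The roots have two lengths (squared-length ratio 2:1); the short ones are alpha_{4}. The associated Dynkin diagram is a chain of 4 nodes with a double edge at one end; the terminal node there is the unique short simple root (B_4), so the type is B_4 (the algebra so(9)).

B_4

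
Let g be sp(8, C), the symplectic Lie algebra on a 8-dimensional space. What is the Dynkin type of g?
C_4

This is sp(8), which has dimension 8(8+1)/2 = 36 and rank 8/2 = 4. In the classification of classical Lie algebras, the symplectic algebra sp(2n) has type C_n; here n = 4, so the Dynkin diagram is a chain of 4 nodes with a double edge at one end; the terminal node there is the unique long simple root (C_4). Hence the type is C_4.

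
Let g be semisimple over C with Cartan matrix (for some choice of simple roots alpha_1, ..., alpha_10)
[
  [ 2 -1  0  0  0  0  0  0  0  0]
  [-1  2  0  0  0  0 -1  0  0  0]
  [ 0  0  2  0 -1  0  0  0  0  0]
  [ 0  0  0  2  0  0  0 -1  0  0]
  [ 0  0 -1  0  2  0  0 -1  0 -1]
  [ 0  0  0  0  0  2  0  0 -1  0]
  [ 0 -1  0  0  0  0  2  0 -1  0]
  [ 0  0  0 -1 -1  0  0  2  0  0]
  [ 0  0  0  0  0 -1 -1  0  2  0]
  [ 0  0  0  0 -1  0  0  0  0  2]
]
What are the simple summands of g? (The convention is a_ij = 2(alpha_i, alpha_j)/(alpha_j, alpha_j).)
The diagram associated to this matrix has two connected components: the simple roots {alpha_1, alpha_2, alpha_6, alpha_7, alpha_9} form a chain of 5 nodes with single edges (A_5), and {alpha_3, alpha_4, alpha_5, alpha_8, alpha_10} form a chain of 3 nodes with a fork of two nodes at one end (D_5). A semisimple Lie algebra decomposes uniquely as the direct sum of simple ideals, one per connected component of its Dynkin diagram, so g ≅ A_5 ⊕ D_5 (dimension 35 + 45 = 80).

type A_5 + type D_5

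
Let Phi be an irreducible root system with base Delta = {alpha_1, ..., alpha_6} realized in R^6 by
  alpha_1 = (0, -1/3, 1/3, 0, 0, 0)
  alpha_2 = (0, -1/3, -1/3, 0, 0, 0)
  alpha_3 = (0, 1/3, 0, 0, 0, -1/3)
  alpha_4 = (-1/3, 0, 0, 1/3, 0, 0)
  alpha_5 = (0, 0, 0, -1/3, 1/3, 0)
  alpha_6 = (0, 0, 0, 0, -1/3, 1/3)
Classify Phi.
D_6 (so(12))

Compute the Cartan integers a_ij = 2(alpha_i, alpha_j)/(alpha_j, alpha_j); the resulting 6x6 Cartan matrix is
[[2, 0, -1, 0, 0, 0], [0, 2, -1, 0, 0, 0], [-1, -1, 2, 0, 0, -1], [0, 0, 0, 2, -1, 0], [0, 0, 0, -1, 2, -1], [0, 0, -1, 0, -1, 2]].
All simple roots have the same length, so the diagram is simply laced. The associated Dynkin diagram is a chain of 4 nodes with a fork of two nodes at one end (D_6), so the type is D_6 (the algebra so(12)).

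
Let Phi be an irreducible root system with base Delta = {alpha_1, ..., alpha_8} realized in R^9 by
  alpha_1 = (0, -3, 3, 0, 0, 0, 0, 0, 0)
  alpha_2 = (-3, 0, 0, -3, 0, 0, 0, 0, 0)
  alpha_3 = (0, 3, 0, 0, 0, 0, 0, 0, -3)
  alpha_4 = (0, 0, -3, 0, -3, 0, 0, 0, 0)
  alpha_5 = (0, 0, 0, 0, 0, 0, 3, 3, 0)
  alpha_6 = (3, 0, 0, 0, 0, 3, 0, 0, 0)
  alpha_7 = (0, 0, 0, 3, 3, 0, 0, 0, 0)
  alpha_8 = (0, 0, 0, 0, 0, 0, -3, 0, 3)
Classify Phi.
A_8

Compute the Cartan integers a_ij = 2(alpha_i, alpha_j)/(alpha_j, alpha_j); the resulting 8x8 Cartan matrix is
[[2, 0, -1, -1, 0, 0, 0, 0], [0, 2, 0, 0, 0, -1, -1, 0], [-1, 0, 2, 0, 0, 0, 0, -1], [-1, 0, 0, 2, 0, 0, -1, 0], [0, 0, 0, 0, 2, 0, 0, -1], [0, -1, 0, 0, 0, 2, 0, 0], [0, -1, 0, -1, 0, 0, 2, 0], [0, 0, -1, 0, -1, 0, 0, 2]].
All simple roots have the same length, so the diagram is simply laced. The associated Dynkin diagram is a chain of 8 nodes with single edges (A_8), so the type is A_8 (the algebra sl(9)).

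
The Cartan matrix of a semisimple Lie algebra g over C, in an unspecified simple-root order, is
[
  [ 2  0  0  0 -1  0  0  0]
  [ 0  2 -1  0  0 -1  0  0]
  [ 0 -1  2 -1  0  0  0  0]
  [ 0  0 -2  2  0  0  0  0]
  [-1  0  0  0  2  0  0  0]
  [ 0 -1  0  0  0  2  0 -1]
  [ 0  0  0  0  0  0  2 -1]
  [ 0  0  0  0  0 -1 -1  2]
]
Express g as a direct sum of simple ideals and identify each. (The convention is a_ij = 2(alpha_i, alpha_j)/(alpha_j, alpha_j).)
The diagram associated to this matrix has two connected components: the simple roots {alpha_1, alpha_5} form a chain of 2 nodes with single edges (A_2), and {alpha_2, alpha_3, alpha_4, alpha_6, alpha_7, alpha_8} form a chain of 6 nodes with a double edge at one end; the terminal node there is the unique long simple root (C_6). A semisimple Lie algebra decomposes uniquely as the direct sum of simple ideals, one per connected component of its Dynkin diagram, so g ≅ A_2 ⊕ C_6 (dimension 8 + 78 = 86).

A2 ⊕ C6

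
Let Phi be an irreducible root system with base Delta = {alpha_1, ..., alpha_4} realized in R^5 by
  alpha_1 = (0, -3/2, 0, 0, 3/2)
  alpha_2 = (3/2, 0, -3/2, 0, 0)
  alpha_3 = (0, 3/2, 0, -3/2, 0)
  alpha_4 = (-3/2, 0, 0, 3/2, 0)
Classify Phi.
Compute the Cartan integers a_ij = 2(alpha_i, alpha_j)/(alpha_j, alpha_j); the resulting 4x4 Cartan matrix is
[[2, 0, -1, 0], [0, 2, 0, -1], [-1, 0, 2, -1], [0, -1, -1, 2]].
All simple roots have the same length, so the diagram is simply laced. The associated Dynkin diagram is a chain of 4 nodes with single edges (A_4), so the type is A_4 (the algebra sl(5)).

A_4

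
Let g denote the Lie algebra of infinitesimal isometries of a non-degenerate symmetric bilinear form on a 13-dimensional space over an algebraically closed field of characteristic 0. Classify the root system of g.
This is so(13) with 13 odd, which has dimension 13(13-1)/2 = 78 and rank (13-1)/2 = 6. In the classification of classical Lie algebras, the orthogonal algebra so(2n+1) in an odd number of variables has type B_n; here n = 6, so the Dynkin diagram is a chain of 6 nodes with a double edge at one end; the terminal node there is the unique short simple root (B_6). Hence the type is B_6.

B6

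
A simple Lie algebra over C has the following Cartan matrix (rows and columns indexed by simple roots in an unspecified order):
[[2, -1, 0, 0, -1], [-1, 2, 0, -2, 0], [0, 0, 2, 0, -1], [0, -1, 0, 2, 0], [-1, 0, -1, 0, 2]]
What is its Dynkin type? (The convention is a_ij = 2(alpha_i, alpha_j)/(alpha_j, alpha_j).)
B5

The matrix has rank 5 with 2's on the diagonal. Reading the off-diagonal entries as Dynkin edges (a single edge where a_ij = a_ji = -1; a double or triple edge where a_ij * a_ji = 2 or 3), the diagram is a chain of 5 nodes with a double edge at one end; the terminal node there is the unique short simple root (B_5). One simple-root ordering that puts it in standard form is (alpha_3, alpha_5, alpha_1, alpha_2, alpha_4). So the algebra is type B_5, i.e. so(11).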